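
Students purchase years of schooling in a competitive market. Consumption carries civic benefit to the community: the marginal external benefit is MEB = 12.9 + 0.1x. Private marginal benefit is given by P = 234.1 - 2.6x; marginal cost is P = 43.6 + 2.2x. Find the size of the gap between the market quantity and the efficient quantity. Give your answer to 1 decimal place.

Market equilibrium (private): 43.6 + 2.2x = 234.1 - 2.6x → x_m = 39.6875.
Social marginal benefit = demand + MEB = 247.0 - 2.5x.
Set SMB = MC: 247.0 - 2.5x = 43.6 + 2.2x → x* = 43.2766.
Gap = |39.6875 − 43.2766| = 3.5891.

3.6 units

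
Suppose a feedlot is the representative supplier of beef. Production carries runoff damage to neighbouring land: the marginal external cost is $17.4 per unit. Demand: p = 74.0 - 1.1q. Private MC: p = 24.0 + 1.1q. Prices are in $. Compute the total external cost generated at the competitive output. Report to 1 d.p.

Market equilibrium (private): 24.0 + 1.1q = 74.0 - 1.1q → q_m = 22.7273.
Total external cost = MEC × q_m = 17.4 × 22.7273 = 395.4550.

$395.5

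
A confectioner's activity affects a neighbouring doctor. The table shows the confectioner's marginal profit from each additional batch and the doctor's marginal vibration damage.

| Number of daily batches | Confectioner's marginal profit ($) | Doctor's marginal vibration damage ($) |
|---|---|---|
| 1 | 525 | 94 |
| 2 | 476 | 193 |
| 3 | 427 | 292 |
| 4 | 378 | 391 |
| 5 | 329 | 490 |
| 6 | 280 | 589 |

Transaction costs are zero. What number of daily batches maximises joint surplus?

3

Bargaining reaches the level where marginal profit last exceeds marginal vibration damage.
That holds through level 3 (427 ≥ 292) but not at 4 (378 < 391).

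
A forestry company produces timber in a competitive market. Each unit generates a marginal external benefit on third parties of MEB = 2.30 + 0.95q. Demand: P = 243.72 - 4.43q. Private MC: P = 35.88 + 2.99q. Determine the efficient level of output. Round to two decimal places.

Social marginal cost = private MC − MEB = 33.58 + 2.04q.
Set SMC = demand: 33.58 + 2.04q = 243.72 - 4.43q → q* = 32.4791.

q* = 32.48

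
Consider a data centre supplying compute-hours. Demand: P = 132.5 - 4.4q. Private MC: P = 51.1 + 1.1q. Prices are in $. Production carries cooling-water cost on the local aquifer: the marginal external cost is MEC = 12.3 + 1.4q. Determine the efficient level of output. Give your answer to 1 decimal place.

Social marginal cost = private MC + MEC = 63.4 + 2.5q.
Set SMC = demand: 63.4 + 2.5q = 132.5 - 4.4q → q* = 10.0145.

q* = 10.0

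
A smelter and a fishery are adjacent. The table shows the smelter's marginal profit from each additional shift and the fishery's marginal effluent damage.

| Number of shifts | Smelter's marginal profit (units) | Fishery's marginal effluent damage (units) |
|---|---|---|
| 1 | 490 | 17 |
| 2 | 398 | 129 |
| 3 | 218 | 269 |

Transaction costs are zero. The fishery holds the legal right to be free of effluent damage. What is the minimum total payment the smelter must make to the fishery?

146

Efficient level: marginal profit ≥ marginal effluent damage through level 2, so k* = 2.
With the fishery holding the right, the smelter must at least compensate total damage at k*: 17 + 129 = 146.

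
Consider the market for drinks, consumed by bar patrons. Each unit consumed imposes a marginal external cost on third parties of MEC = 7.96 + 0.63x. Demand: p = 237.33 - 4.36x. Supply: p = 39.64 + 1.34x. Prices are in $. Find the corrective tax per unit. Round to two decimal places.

Social marginal benefit = demand − MEC = 229.37 - 4.99x.
Set SMB = MC: 229.37 - 4.99x = 39.64 + 1.34x → x* = 29.9731.
The Pigouvian tax equals MEC at x*: 7.96 + 0.63×29.9731 = 26.8431.

tax = $26.84 per unit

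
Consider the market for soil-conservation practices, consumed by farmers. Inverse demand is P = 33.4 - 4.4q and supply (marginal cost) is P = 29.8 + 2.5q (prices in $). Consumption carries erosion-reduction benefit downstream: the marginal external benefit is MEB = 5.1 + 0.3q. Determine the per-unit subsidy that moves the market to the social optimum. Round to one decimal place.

subsidy = $5.5 per unit

Social marginal benefit = demand + MEB = 38.5 - 4.1q.
Set SMB = MC: 38.5 - 4.1q = 29.8 + 2.5q → q* = 1.3182.
The Pigouvian subsidy equals MEB at q*: 5.1 + 0.3×1.3182 = 5.4955.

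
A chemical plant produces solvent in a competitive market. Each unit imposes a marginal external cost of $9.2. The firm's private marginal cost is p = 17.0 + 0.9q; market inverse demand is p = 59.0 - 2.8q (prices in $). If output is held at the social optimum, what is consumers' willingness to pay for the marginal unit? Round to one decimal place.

Social marginal cost = private MC + MEC = 26.2 + 0.9q.
Set SMC = demand: 26.2 + 0.9q = 59.0 - 2.8q → q* = 8.8649.
Consumer price on the demand curve at q*: 59.0 − 2.8×8.8649 = 34.1783.

P = $34.2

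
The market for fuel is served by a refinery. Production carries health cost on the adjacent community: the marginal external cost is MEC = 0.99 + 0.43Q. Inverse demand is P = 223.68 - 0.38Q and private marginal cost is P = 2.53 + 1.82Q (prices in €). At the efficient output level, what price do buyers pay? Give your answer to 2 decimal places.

Social marginal cost = private MC + MEC = 3.52 + 2.25Q.
Set SMC = demand: 3.52 + 2.25Q = 223.68 - 0.38Q → Q* = 83.7110.
Consumer price on the demand curve at Q*: 223.68 − 0.38×83.7110 = 191.8698.

P = €191.87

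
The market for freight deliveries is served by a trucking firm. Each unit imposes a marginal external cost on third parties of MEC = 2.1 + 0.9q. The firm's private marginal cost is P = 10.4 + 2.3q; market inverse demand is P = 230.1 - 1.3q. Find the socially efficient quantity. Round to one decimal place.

Social marginal cost = private MC + MEC = 12.5 + 3.2q.
Set SMC = demand: 12.5 + 3.2q = 230.1 - 1.3q → q* = 48.3556.

q* = 48.4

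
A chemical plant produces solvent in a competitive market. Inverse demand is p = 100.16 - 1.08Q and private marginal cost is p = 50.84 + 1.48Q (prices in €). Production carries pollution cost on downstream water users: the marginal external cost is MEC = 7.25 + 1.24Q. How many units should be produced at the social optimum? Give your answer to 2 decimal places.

Social marginal cost = private MC + MEC = 58.09 + 2.72Q.
Set SMC = demand: 58.09 + 2.72Q = 100.16 - 1.08Q → Q* = 11.0711.

Q* = 11.07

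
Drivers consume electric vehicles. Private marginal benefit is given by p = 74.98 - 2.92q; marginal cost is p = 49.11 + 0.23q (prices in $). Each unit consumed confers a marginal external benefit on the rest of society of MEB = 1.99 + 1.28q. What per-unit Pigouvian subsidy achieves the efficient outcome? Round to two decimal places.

Social marginal benefit = demand + MEB = 76.97 - 1.64q.
Set SMB = MC: 76.97 - 1.64q = 49.11 + 0.23q → q* = 14.8984.
The Pigouvian subsidy equals MEB at q*: 1.99 + 1.28×14.8984 = 21.0600.

subsidy = $21.06 per unit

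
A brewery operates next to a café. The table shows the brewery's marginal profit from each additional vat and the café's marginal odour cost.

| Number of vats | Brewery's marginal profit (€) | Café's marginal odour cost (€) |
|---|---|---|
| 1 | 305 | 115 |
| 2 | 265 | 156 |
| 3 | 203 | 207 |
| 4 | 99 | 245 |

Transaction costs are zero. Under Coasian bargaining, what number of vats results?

2

Bargaining reaches the level where marginal profit last exceeds marginal odour cost.
That holds through level 2 (265 ≥ 156) but not at 3 (203 < 207).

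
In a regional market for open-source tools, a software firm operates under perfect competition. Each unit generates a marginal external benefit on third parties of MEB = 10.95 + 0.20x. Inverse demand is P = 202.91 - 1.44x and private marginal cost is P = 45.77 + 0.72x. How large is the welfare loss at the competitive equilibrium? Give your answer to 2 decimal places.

DWL = 165.88

Market equilibrium (private): 45.77 + 0.72x = 202.91 - 1.44x → x_m = 72.7500.
Social marginal cost = private MC − MEB = 34.82 + 0.52x.
Set SMC = demand: 34.82 + 0.52x = 202.91 - 1.44x → x* = 85.7602.
The loss is the area between SMC and demand from x* to x_m; with linear curves that's a triangle of height MEB(x_m).
DWL = ½ × 13.0102 × 25.5000 = 165.8801.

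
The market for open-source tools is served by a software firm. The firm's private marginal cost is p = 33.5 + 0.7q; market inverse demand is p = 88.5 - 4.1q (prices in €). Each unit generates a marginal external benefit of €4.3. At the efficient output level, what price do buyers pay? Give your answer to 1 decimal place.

Social marginal cost = private MC − MEB = 29.2 + 0.7q.
Set SMC = demand: 29.2 + 0.7q = 88.5 - 4.1q → q* = 12.3542.
Consumer price on the demand curve at q*: 88.5 − 4.1×12.3542 = 37.8478.

P = €37.8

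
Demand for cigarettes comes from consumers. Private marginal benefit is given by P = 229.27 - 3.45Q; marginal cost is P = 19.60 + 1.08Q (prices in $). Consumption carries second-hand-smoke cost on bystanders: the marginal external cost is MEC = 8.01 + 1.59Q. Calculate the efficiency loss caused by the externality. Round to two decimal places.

DWL = $544.04

Market equilibrium (private): 19.60 + 1.08Q = 229.27 - 3.45Q → Q_m = 46.2848.
Social marginal benefit = demand − MEC = 221.26 - 5.04Q.
Set SMB = MC: 221.26 - 5.04Q = 19.60 + 1.08Q → Q* = 32.9510.
Between Q* and Q_m the wedge MC − SMB runs linearly from 0 to MEC(Q_m), so the loss is a triangle.
DWL = ½ × 13.3338 × 81.6028 = 544.0377.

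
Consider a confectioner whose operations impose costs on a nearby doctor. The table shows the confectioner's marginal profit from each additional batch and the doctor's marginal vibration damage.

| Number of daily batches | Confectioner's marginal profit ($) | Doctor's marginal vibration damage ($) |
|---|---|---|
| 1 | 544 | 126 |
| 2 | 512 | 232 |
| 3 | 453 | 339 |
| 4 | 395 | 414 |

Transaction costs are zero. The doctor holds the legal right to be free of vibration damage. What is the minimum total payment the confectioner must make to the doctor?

Efficient level: marginal profit ≥ marginal vibration damage through level 3, so k* = 3.
With the doctor holding the right, the confectioner must at least compensate total damage at k*: 126 + 232 + 339 = 697.

$697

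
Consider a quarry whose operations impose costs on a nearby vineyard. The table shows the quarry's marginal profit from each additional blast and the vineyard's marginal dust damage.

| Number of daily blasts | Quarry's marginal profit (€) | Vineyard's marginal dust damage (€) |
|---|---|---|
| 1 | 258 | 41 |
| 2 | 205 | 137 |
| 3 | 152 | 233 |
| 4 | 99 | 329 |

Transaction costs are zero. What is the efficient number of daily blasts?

Bargaining reaches the level where marginal profit last exceeds marginal dust damage.
That holds through level 2 (205 ≥ 137) but not at 3 (152 < 233).

2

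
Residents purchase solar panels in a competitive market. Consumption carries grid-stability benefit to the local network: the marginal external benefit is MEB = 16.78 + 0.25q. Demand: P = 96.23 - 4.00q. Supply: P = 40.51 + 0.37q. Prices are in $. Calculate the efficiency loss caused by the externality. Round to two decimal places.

Market equilibrium (private): 40.51 + 0.37q = 96.23 - 4.00q → q_m = 12.7506.
Social marginal benefit = demand + MEB = 113.01 - 3.75q.
Set SMB = MC: 113.01 - 3.75q = 40.51 + 0.37q → q* = 17.5971.
Between q* and q_m the wedge SMB − MC runs linearly from 0 to MEB(q_m), so the loss is a triangle.
DWL = ½ × 4.8465 × 19.9676 = 48.3865.

DWL = $48.39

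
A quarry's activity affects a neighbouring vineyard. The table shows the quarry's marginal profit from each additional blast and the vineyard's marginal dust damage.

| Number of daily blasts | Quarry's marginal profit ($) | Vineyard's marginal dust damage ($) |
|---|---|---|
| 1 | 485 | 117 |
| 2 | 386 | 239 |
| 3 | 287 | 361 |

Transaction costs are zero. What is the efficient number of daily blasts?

Bargaining reaches the level where marginal profit last exceeds marginal dust damage.
That holds through level 2 (386 ≥ 239) but not at 3 (287 < 361).

2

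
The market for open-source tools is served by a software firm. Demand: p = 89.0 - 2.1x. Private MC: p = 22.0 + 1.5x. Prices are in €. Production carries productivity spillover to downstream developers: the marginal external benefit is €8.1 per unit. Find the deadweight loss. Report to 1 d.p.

Market equilibrium (private): 22.0 + 1.5x = 89.0 - 2.1x → x_m = 18.6111.
Social marginal cost = private MC − MEB = 13.9 + 1.5x.
Set SMC = demand: 13.9 + 1.5x = 89.0 - 2.1x → x* = 20.8611.
Between x* and x_m the wedge demand − SMC runs linearly from 0 to MEB(x_m), so the loss is a triangle.
DWL = ½ × 2.2500 × 8.1000 = 9.1125.

DWL = €9.1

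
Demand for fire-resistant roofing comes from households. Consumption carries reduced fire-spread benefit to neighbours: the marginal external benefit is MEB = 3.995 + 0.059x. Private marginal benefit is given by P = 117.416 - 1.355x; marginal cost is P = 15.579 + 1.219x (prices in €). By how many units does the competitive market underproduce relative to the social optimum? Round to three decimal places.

2.517 units

Market equilibrium (private): 15.579 + 1.219x = 117.416 - 1.355x → x_m = 39.5637.
Social marginal benefit = demand + MEB = 121.411 - 1.296x.
Set SMB = MC: 121.411 - 1.296x = 15.579 + 1.219x → x* = 42.0803.
Gap = |39.5637 − 42.0803| = 2.5166.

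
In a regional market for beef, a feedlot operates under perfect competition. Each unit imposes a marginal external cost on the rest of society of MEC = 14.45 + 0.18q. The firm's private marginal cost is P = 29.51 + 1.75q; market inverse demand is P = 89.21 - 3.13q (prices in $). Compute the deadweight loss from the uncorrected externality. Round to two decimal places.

DWL = $27.40

Market equilibrium (private): 29.51 + 1.75q = 89.21 - 3.13q → q_m = 12.2336.
Social marginal cost = private MC + MEC = 43.96 + 1.93q.
Set SMC = demand: 43.96 + 1.93q = 89.21 - 3.13q → q* = 8.9427.
The loss is the area between SMC and demand from q* to q_m; with linear curves that's a triangle of height MEC(q_m).
DWL = ½ × 3.2909 × 16.6520 = 27.4000.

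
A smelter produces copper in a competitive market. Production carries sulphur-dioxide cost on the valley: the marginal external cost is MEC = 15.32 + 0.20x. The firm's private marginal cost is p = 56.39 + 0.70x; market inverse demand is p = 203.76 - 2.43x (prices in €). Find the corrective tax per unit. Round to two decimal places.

Social marginal cost = private MC + MEC = 71.71 + 0.90x.
Set SMC = demand: 71.71 + 0.90x = 203.76 - 2.43x → x* = 39.6547.
The Pigouvian tax equals MEC at x*: 15.32 + 0.20×39.6547 = 23.2509.

tax = €23.25 per unit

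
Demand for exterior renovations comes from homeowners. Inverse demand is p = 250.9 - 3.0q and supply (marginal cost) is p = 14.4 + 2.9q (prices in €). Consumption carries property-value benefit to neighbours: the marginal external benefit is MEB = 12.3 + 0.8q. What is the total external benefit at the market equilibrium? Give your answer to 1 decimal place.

€1135.8

Market equilibrium (private): 14.4 + 2.9q = 250.9 - 3.0q → q_m = 40.0847.
Total external benefit = ∫₀^{q_m} (12.3 + 0.8q) dq = 12.3×40.0847 + ½×0.8×40.0847² = 1135.7551.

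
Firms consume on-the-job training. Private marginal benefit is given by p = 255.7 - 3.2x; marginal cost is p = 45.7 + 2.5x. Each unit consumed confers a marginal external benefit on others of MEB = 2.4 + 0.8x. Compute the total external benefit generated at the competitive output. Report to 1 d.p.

Market equilibrium (private): 45.7 + 2.5x = 255.7 - 3.2x → x_m = 36.8421.
Total external benefit = ∫₀^{x_m} (2.4 + 0.8x) dx = 2.4×36.8421 + ½×0.8×36.8421² = 631.3572.

631.4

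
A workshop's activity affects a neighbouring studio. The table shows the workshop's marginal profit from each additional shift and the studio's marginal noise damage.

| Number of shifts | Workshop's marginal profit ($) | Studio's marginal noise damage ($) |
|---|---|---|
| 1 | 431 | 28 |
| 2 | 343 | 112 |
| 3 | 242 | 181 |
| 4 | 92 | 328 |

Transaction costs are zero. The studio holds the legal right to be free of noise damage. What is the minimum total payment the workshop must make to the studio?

$321

Efficient level: marginal profit ≥ marginal noise damage through level 3, so k* = 3.
With the studio holding the right, the workshop must at least compensate total damage at k*: 28 + 112 + 181 = 321.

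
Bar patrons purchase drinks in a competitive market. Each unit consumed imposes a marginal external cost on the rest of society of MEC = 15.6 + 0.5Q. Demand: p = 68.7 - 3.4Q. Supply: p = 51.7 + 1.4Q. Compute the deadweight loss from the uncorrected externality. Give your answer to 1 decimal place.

Market equilibrium (private): 51.7 + 1.4Q = 68.7 - 3.4Q → Q_m = 3.5417.
Social marginal benefit = demand − MEC = 53.1 - 3.9Q.
Set SMB = MC: 53.1 - 3.9Q = 51.7 + 1.4Q → Q* = 0.2642.
The loss is the area between SMB and MC from Q* to Q_m; with linear curves that's a triangle of height MEC(Q_m).
DWL = ½ × 3.2775 × 17.3708 = 28.4664.

DWL = 28.5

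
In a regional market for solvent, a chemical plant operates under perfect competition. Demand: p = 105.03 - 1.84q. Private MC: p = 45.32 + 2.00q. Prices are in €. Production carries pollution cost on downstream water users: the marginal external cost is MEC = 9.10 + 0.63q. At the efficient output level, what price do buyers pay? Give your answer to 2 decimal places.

P = €84.20

Social marginal cost = private MC + MEC = 54.42 + 2.63q.
Set SMC = demand: 54.42 + 2.63q = 105.03 - 1.84q → q* = 11.3221.
Consumer price on the demand curve at q*: 105.03 − 1.84×11.3221 = 84.1973.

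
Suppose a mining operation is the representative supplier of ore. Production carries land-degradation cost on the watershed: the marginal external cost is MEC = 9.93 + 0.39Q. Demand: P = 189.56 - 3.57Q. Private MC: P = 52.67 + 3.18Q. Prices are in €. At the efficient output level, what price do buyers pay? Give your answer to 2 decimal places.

P = €126.08

Social marginal cost = private MC + MEC = 62.60 + 3.57Q.
Set SMC = demand: 62.60 + 3.57Q = 189.56 - 3.57Q → Q* = 17.7815.
Consumer price on the demand curve at Q*: 189.56 − 3.57×17.7815 = 126.0800.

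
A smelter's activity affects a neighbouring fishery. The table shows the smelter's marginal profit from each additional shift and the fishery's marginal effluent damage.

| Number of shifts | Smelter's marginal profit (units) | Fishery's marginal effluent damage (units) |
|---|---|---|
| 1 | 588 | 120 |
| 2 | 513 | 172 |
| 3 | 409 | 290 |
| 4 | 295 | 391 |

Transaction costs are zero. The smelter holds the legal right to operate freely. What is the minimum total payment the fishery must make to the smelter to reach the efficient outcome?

295

Left alone the smelter would choose level 4 (marginal profit stays positive).
Efficient level: k* = 3 (marginal profit ≥ marginal effluent damage through 3).
The fishery must at least cover the smelter's forgone profit from cutting 4→3: 295 = 295.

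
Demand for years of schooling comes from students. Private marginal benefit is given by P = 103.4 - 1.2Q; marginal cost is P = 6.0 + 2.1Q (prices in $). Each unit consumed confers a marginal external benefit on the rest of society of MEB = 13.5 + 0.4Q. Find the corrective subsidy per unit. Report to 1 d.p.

subsidy = $28.8 per unit

Social marginal benefit = demand + MEB = 116.9 - 0.8Q.
Set SMB = MC: 116.9 - 0.8Q = 6.0 + 2.1Q → Q* = 38.2414.
The Pigouvian subsidy equals MEB at Q*: 13.5 + 0.4×38.2414 = 28.7966.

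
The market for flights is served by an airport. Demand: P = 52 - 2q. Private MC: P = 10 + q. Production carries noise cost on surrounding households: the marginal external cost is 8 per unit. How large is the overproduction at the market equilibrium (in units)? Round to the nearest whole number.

Market equilibrium (private): 10 + q = 52 - 2q → q_m = 14.0000.
Social marginal cost = private MC + MEC = 18 + q.
Set SMC = demand: 18 + q = 52 - 2q → q* = 11.3333.
Gap = |14.0000 − 11.3333| = 2.6667.

3 units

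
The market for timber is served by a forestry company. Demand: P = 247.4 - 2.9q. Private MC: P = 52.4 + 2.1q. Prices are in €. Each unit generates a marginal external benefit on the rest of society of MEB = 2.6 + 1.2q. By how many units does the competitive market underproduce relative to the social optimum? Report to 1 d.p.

13.0 units

Market equilibrium (private): 52.4 + 2.1q = 247.4 - 2.9q → q_m = 39.0000.
Social marginal cost = private MC − MEB = 49.8 + 0.9q.
Set SMC = demand: 49.8 + 0.9q = 247.4 - 2.9q → q* = 52.0000.
Gap = |39.0000 − 52.0000| = 13.0000.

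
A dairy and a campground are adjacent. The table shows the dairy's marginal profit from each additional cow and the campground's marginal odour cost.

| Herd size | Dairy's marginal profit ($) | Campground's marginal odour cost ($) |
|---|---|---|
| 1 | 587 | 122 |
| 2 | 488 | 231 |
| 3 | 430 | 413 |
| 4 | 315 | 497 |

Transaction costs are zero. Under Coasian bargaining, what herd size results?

Bargaining reaches the level where marginal profit last exceeds marginal odour cost.
That holds through level 3 (430 ≥ 413) but not at 4 (315 < 497).

3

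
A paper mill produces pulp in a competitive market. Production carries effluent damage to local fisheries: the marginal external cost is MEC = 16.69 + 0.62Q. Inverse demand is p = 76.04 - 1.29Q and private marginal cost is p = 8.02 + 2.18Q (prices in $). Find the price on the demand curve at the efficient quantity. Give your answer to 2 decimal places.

P = $59.85

Social marginal cost = private MC + MEC = 24.71 + 2.80Q.
Set SMC = demand: 24.71 + 2.80Q = 76.04 - 1.29Q → Q* = 12.5501.
Consumer price on the demand curve at Q*: 76.04 − 1.29×12.5501 = 59.8504.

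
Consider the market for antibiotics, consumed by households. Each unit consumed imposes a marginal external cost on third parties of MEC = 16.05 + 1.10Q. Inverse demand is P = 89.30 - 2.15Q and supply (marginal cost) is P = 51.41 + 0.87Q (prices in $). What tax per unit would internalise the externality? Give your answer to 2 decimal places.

Social marginal benefit = demand − MEC = 73.25 - 3.25Q.
Set SMB = MC: 73.25 - 3.25Q = 51.41 + 0.87Q → Q* = 5.3010.
The Pigouvian tax equals MEC at Q*: 16.05 + 1.10×5.3010 = 21.8811.

tax = $21.88 per unit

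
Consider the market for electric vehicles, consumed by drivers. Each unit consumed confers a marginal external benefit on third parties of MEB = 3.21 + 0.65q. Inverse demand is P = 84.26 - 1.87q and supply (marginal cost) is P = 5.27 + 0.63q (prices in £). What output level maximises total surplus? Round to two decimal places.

Social marginal benefit = demand + MEB = 87.47 - 1.22q.
Set SMB = MC: 87.47 - 1.22q = 5.27 + 0.63q → q* = 44.4324.

q* = 44.43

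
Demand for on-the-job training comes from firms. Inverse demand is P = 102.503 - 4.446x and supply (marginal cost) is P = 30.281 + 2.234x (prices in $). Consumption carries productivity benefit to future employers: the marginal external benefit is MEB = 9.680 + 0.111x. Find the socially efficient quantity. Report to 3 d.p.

x* = 12.468

Social marginal benefit = demand + MEB = 112.183 - 4.335x.
Set SMB = MC: 112.183 - 4.335x = 30.281 + 2.234x → x* = 12.4680.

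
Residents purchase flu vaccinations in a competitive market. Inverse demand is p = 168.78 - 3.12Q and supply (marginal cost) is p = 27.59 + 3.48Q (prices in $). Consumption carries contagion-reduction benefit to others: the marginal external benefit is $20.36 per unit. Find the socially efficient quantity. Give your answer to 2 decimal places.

Q* = 24.48

Social marginal benefit = demand + MEB = 189.14 - 3.12Q.
Set SMB = MC: 189.14 - 3.12Q = 27.59 + 3.48Q → Q* = 24.4773.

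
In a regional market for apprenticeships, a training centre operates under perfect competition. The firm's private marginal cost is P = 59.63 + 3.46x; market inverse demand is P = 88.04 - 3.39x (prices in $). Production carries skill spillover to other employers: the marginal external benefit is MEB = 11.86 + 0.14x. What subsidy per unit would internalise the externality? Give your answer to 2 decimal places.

subsidy = $12.70 per unit

Social marginal cost = private MC − MEB = 47.77 + 3.32x.
Set SMC = demand: 47.77 + 3.32x = 88.04 - 3.39x → x* = 6.0015.
The Pigouvian subsidy equals MEB at x*: 11.86 + 0.14×6.0015 = 12.7002.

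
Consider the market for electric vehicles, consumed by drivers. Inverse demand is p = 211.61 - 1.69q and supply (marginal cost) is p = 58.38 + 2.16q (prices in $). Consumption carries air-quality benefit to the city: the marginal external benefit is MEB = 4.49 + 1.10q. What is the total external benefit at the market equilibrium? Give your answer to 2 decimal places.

Market equilibrium (private): 58.38 + 2.16q = 211.61 - 1.69q → q_m = 39.8000.
Total external benefit = ∫₀^{q_m} (4.49 + 1.10q) dq = 4.49×39.8000 + ½×1.10×39.8000² = 1049.9240.

$1049.92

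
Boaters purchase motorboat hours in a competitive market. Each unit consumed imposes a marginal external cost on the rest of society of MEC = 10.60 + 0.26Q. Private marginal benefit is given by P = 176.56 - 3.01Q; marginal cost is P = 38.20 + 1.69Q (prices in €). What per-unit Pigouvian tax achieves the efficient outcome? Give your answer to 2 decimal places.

Social marginal benefit = demand − MEC = 165.96 - 3.27Q.
Set SMB = MC: 165.96 - 3.27Q = 38.20 + 1.69Q → Q* = 25.7581.
The Pigouvian tax equals MEC at Q*: 10.60 + 0.26×25.7581 = 17.2971.

tax = €17.30 per unit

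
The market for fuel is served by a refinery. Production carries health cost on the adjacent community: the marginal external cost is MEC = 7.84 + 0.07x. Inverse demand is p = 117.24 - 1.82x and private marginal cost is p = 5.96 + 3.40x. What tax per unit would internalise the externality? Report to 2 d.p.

tax = 9.21 per unit

Social marginal cost = private MC + MEC = 13.80 + 3.47x.
Set SMC = demand: 13.80 + 3.47x = 117.24 - 1.82x → x* = 19.5539.
The Pigouvian tax equals MEC at x*: 7.84 + 0.07×19.5539 = 9.2088.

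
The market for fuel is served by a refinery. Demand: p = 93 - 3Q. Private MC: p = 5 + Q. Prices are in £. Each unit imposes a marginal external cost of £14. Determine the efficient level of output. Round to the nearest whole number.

Social marginal cost = private MC + MEC = 19 + Q.
Set SMC = demand: 19 + Q = 93 - 3Q → Q* = 18.5000.

Q* = 19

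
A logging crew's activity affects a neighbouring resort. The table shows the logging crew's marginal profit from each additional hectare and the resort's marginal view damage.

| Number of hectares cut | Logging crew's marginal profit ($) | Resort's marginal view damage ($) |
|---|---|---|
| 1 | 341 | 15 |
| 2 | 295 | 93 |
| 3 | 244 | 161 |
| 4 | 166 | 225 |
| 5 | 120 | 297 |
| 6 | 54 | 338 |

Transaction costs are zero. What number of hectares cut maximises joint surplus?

3

Bargaining reaches the level where marginal profit last exceeds marginal view damage.
That holds through level 3 (244 ≥ 161) but not at 4 (166 < 225).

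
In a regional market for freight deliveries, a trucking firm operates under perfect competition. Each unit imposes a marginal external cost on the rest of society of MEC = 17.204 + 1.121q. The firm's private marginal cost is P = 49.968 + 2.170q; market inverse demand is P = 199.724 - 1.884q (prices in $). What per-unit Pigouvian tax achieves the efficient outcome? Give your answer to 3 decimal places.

Social marginal cost = private MC + MEC = 67.172 + 3.291q.
Set SMC = demand: 67.172 + 3.291q = 199.724 - 1.884q → q* = 25.6139.
The Pigouvian tax equals MEC at q*: 17.204 + 1.121×25.6139 = 45.9172.

tax = $45.917 per unit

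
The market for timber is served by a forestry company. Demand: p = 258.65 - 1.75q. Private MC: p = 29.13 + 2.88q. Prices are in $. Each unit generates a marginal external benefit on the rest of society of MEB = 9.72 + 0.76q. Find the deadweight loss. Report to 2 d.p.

DWL = $290.22

Market equilibrium (private): 29.13 + 2.88q = 258.65 - 1.75q → q_m = 49.5724.
Social marginal cost = private MC − MEB = 19.41 + 2.12q.
Set SMC = demand: 19.41 + 2.12q = 258.65 - 1.75q → q* = 61.8191.
Height of the DWL triangle at q_m is demand(q_m) − SMC(q_m) = MEB(q_m) = 47.3950.
DWL = ½ × 12.2467 × 47.3950 = 290.2162.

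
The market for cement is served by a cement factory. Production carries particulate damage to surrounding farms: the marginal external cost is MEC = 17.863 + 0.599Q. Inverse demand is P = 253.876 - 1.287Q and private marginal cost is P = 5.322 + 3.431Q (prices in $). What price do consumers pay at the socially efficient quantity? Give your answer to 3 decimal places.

Social marginal cost = private MC + MEC = 23.185 + 4.030Q.
Set SMC = demand: 23.185 + 4.030Q = 253.876 - 1.287Q → Q* = 43.3874.
Consumer price on the demand curve at Q*: 253.876 − 1.287×43.3874 = 198.0364.

P = $198.036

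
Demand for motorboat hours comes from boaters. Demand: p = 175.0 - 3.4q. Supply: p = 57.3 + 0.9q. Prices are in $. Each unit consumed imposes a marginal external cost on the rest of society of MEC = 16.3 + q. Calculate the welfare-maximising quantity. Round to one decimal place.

q* = 19.1

Social marginal benefit = demand − MEC = 158.7 - 4.4q.
Set SMB = MC: 158.7 - 4.4q = 57.3 + 0.9q → q* = 19.1321.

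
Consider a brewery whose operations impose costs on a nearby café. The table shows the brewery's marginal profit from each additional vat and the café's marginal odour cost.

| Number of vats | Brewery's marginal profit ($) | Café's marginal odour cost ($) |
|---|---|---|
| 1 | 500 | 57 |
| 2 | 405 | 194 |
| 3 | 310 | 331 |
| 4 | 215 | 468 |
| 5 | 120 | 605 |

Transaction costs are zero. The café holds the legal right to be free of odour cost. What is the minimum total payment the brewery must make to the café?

$251

Efficient level: marginal profit ≥ marginal odour cost through level 2, so k* = 2.
With the café holding the right, the brewery must at least compensate total damage at k*: 57 + 194 = 251.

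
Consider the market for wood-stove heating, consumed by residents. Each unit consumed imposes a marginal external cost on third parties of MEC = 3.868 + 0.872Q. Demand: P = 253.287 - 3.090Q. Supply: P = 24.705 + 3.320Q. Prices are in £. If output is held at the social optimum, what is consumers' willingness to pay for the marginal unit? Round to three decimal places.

P = £157.933

Social marginal benefit = demand − MEC = 249.419 - 3.962Q.
Set SMB = MC: 249.419 - 3.962Q = 24.705 + 3.320Q → Q* = 30.8588.
Consumer price on the demand curve at Q*: 253.287 − 3.090×30.8588 = 157.9333.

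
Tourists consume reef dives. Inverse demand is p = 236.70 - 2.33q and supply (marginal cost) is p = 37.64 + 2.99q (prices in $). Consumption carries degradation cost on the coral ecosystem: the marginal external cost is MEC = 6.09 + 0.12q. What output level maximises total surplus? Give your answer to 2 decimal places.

Social marginal benefit = demand − MEC = 230.61 - 2.45q.
Set SMB = MC: 230.61 - 2.45q = 37.64 + 2.99q → q* = 35.4724.

q* = 35.47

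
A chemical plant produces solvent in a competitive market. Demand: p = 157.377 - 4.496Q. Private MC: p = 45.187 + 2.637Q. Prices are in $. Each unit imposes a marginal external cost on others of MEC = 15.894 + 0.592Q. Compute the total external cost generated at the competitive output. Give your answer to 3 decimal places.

$323.210

Market equilibrium (private): 45.187 + 2.637Q = 157.377 - 4.496Q → Q_m = 15.7283.
Total external cost = ∫₀^{Q_m} (15.894 + 0.592Q) dQ = 15.894×15.7283 + ½×0.592×15.7283² = 323.2099.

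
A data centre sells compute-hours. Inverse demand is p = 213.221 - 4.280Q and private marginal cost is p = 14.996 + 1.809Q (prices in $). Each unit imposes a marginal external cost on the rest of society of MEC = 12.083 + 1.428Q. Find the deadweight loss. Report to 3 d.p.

Market equilibrium (private): 14.996 + 1.809Q = 213.221 - 4.280Q → Q_m = 32.5546.
Social marginal cost = private MC + MEC = 27.079 + 3.237Q.
Set SMC = demand: 27.079 + 3.237Q = 213.221 - 4.280Q → Q* = 24.7628.
The loss is the area between SMC and demand from Q* to Q_m; with linear curves that's a triangle of height MEC(Q_m).
DWL = ½ × 7.7918 × 58.5710 = 228.1868.

DWL = $228.187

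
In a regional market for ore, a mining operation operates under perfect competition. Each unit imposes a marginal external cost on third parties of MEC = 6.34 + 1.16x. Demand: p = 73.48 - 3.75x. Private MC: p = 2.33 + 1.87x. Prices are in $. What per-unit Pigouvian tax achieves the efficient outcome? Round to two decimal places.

Social marginal cost = private MC + MEC = 8.67 + 3.03x.
Set SMC = demand: 8.67 + 3.03x = 73.48 - 3.75x → x* = 9.5590.
The Pigouvian tax equals MEC at x*: 6.34 + 1.16×9.5590 = 17.4284.

tax = $17.43 per unit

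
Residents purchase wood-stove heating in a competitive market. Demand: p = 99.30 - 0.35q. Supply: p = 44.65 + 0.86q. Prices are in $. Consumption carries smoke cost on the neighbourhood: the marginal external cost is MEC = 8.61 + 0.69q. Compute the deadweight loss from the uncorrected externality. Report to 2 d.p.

DWL = $416.31

Market equilibrium (private): 44.65 + 0.86q = 99.30 - 0.35q → q_m = 45.1653.
Social marginal benefit = demand − MEC = 90.69 - 1.04q.
Set SMB = MC: 90.69 - 1.04q = 44.65 + 0.86q → q* = 24.2316.
Between q* and q_m the wedge MC − SMB runs linearly from 0 to MEC(q_m), so the loss is a triangle.
DWL = ½ × 20.9337 × 39.7740 = 416.3085.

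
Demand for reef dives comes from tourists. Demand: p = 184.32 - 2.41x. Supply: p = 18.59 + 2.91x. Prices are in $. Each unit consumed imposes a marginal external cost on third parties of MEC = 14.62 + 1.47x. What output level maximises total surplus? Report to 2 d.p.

Social marginal benefit = demand − MEC = 169.70 - 3.88x.
Set SMB = MC: 169.70 - 3.88x = 18.59 + 2.91x → x* = 22.2548.

x* = 22.25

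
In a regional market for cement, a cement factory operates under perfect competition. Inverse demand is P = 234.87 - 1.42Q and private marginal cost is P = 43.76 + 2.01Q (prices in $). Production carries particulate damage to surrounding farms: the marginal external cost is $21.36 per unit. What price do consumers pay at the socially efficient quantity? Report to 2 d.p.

Social marginal cost = private MC + MEC = 65.12 + 2.01Q.
Set SMC = demand: 65.12 + 2.01Q = 234.87 - 1.42Q → Q* = 49.4898.
Consumer price on the demand curve at Q*: 234.87 − 1.42×49.4898 = 164.5945.

P = $164.59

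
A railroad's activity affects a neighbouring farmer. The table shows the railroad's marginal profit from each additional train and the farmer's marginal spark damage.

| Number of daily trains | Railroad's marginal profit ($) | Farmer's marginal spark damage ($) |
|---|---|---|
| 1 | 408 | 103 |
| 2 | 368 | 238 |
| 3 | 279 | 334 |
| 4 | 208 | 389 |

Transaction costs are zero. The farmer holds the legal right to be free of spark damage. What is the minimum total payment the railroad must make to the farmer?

Efficient level: marginal profit ≥ marginal spark damage through level 2, so k* = 2.
With the farmer holding the right, the railroad must at least compensate total damage at k*: 103 + 238 = 341.

$341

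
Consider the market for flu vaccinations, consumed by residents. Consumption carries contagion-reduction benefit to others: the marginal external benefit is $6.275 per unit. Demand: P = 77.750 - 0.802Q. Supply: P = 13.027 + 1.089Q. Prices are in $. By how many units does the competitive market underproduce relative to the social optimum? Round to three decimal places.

3.318 units

Market equilibrium (private): 13.027 + 1.089Q = 77.750 - 0.802Q → Q_m = 34.2269.
Social marginal benefit = demand + MEB = 84.025 - 0.802Q.
Set SMB = MC: 84.025 - 0.802Q = 13.027 + 1.089Q → Q* = 37.5452.
Gap = |34.2269 − 37.5452| = 3.3183.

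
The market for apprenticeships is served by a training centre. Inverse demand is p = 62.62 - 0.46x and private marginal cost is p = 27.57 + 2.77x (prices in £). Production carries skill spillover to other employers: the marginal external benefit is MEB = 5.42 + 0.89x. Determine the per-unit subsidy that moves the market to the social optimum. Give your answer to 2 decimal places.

subsidy = £20.81 per unit

Social marginal cost = private MC − MEB = 22.15 + 1.88x.
Set SMC = demand: 22.15 + 1.88x = 62.62 - 0.46x → x* = 17.2949.
The Pigouvian subsidy equals MEB at x*: 5.42 + 0.89×17.2949 = 20.8125.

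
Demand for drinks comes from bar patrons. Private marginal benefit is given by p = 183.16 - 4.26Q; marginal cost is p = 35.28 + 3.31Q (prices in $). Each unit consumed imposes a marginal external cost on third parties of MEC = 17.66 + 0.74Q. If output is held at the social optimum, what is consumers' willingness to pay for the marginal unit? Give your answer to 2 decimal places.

P = $116.40

Social marginal benefit = demand − MEC = 165.50 - 5.00Q.
Set SMB = MC: 165.50 - 5.00Q = 35.28 + 3.31Q → Q* = 15.6703.
Consumer price on the demand curve at Q*: 183.16 − 4.26×15.6703 = 116.4045.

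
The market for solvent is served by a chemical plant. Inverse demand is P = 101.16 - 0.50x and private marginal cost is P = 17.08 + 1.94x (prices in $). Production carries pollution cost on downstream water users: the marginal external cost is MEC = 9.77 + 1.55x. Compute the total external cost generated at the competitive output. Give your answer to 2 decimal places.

$1256.92

Market equilibrium (private): 17.08 + 1.94x = 101.16 - 0.50x → x_m = 34.4590.
Total external cost = ∫₀^{x_m} (9.77 + 1.55x) dx = 9.77×34.4590 + ½×1.55×34.4590² = 1256.9170.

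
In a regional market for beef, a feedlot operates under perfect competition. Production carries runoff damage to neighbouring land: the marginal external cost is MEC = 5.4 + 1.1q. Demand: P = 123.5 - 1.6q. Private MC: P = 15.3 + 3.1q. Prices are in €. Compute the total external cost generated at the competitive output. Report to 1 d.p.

€415.8

Market equilibrium (private): 15.3 + 3.1q = 123.5 - 1.6q → q_m = 23.0213.
Total external cost = ∫₀^{q_m} (5.4 + 1.1q) dq = 5.4×23.0213 + ½×1.1×23.0213² = 415.8042.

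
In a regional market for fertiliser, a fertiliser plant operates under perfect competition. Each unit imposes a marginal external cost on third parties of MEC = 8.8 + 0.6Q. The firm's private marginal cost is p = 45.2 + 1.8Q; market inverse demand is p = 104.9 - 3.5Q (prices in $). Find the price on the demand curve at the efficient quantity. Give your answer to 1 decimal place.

Social marginal cost = private MC + MEC = 54.0 + 2.4Q.
Set SMC = demand: 54.0 + 2.4Q = 104.9 - 3.5Q → Q* = 8.6271.
Consumer price on the demand curve at Q*: 104.9 − 3.5×8.6271 = 74.7052.

P = $74.7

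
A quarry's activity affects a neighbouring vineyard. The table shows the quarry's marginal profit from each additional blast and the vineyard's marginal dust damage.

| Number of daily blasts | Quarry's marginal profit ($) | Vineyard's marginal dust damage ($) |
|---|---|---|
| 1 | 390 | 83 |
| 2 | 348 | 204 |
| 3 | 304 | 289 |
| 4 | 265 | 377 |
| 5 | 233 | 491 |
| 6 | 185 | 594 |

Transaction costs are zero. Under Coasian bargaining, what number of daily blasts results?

Bargaining reaches the level where marginal profit last exceeds marginal dust damage.
That holds through level 3 (304 ≥ 289) but not at 4 (265 < 377).

3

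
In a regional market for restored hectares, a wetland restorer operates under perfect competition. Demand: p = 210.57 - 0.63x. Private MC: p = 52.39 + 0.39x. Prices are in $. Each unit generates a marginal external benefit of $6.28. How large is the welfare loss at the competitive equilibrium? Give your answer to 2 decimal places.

DWL = $19.33

Market equilibrium (private): 52.39 + 0.39x = 210.57 - 0.63x → x_m = 155.0784.
Social marginal cost = private MC − MEB = 46.11 + 0.39x.
Set SMC = demand: 46.11 + 0.39x = 210.57 - 0.63x → x* = 161.2353.
Between x* and x_m the wedge demand − SMC runs linearly from 0 to MEB(x_m), so the loss is a triangle.
DWL = ½ × 6.1569 × 6.2800 = 19.3327.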